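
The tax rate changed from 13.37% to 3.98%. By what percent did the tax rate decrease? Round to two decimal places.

The change is 3.98 − 13.37 = -9.39 percentage points.
Relative to the original 13.37%, that is -9.39 ÷ 13.37 ≈ -70.23%.
So the tax rate fell by 70.23%.

70.23%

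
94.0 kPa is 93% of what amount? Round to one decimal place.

101.1 kPa

94.0 kPa ÷ 0.93 ≈ 101.1 kPa.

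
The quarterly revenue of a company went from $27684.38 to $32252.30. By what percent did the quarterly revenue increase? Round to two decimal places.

16.50%

Change: $32252.30 − $27684.38 = $4567.92.
Relative to the original: $4567.92 ÷ $27684.38 ≈ 16.50%.
So the quarterly revenue increased by 16.50%.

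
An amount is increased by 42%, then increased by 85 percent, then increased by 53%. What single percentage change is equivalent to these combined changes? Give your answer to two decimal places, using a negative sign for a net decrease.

301.93%

The combined multiplier is 1.42 × 1.85 × 1.53 = 4.01931.
That corresponds to an increase of 301.93%.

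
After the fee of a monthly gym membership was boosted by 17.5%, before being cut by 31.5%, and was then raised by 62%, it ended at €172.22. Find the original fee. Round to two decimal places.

Undoing the 62% increase: €172.22 ÷ 1.62 ≈ €106.308642.
Undoing the 31.5% decrease: €106.308642 ÷ 0.685 ≈ €155.195098.
Undoing the 17.5% increase: €155.195098 ÷ 1.175 ≈ €132.08.

€132.08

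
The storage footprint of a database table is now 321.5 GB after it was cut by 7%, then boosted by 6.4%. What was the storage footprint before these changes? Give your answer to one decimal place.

Undoing the 6.4% increase: 321.5 ÷ 1.064 ≈ 302.161654.
Undoing the 7% decrease: 302.161654 ÷ 0.93 ≈ 324.9 GB.

324.9 GB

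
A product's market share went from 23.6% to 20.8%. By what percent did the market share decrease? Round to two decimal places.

The change is 20.8 − 23.6 = -2.8 percentage points.
Relative to the original 23.6%, that is -2.8 ÷ 23.6 ≈ -11.86%.
So the market share fell by 11.86%.

11.86%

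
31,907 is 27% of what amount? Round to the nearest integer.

31,907 ÷ 0.27 ≈ 118,174.

118,174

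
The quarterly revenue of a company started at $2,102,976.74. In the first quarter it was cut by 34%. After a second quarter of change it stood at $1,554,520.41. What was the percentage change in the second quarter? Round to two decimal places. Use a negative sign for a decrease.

12.00%

After the first quarter: $2,102,976.74 × 0.66 = $1387964.6484.
Second-quarter multiplier: $1,554,520.41 ÷ $1387964.6484 ≈ 1.12.
That is a change of 12.00%.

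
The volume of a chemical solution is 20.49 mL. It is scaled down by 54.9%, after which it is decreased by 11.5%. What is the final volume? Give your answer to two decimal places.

Each change multiplies by a factor: 0.451 × 0.885 = 0.399135.
20.49 × 0.399135 = 8.17827615 ≈ 8.18.

8.18 mL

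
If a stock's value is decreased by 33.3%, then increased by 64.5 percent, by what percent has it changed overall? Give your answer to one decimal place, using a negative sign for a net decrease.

A 33.3% decrease multiplies by 0.667.
Then a 64.5% increase: 0.667 × 1.645 = 1.097215.
Overall factor 1.097215, i.e. 9.7%.

9.7%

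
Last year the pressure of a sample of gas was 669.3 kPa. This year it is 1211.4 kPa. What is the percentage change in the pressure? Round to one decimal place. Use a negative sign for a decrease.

81.0%

Change: 1211.4 − 669.3 = 542.1.
Relative to the original: 542.1 ÷ 669.3 ≈ 81.0%.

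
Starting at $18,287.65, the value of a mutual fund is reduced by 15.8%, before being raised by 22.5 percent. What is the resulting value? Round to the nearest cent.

$18,862.80

Each change multiplies by a factor: 0.842 × 1.225 = 1.03145.
$18,287.65 × 1.03145 = $18862.7965925 ≈ $18,862.80.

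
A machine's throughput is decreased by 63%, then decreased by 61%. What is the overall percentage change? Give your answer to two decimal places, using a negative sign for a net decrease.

-85.57%

A 63% decrease multiplies by 0.37.
Then a 61% decrease: 0.37 × 0.39 = 0.1443.
Overall factor 0.1443, i.e. -85.57%.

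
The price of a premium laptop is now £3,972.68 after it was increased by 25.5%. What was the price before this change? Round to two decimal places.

The overall multiplier applied was 1.255.
So the original price was £3,972.68 ÷ 1.255 ≈ £3,165.48.

£3,165.48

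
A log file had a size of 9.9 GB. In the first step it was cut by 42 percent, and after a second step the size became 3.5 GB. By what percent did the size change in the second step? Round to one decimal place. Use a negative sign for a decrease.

-39.0%

After the first step: 9.9 × 0.58 = 5.742.
Second-step multiplier: 3.5 ÷ 5.742 ≈ 0.60954.
That is a change of -39.0%.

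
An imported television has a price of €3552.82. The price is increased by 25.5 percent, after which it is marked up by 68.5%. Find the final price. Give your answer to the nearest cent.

€7513.06

Each change multiplies by a factor: 1.255 × 1.685 = 2.114675.
€3552.82 × 2.114675 = €7513.0596335 ≈ €7513.06.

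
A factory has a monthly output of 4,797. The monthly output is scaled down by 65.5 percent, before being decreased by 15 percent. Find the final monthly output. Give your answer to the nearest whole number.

1,407

Each change multiplies by a factor: 0.345 × 0.85 = 0.29325.
4,797 × 0.29325 = 1406.72025 ≈ 1,407.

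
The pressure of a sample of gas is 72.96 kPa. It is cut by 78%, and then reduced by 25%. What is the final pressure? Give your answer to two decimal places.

12.04 kPa

Each change multiplies by a factor: 0.22 × 0.75 = 0.165.
72.96 × 0.165 = 12.0384 ≈ 12.04.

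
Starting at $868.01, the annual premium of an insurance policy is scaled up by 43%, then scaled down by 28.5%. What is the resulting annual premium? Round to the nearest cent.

$887.50

43% increase: $868.01 × 1.43 = $1241.2543.
Apply the 28.5% decrease: $1241.2543 × 0.715 = $887.4968245 ≈ $887.50.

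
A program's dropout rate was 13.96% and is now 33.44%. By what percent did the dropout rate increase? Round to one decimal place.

139.5%

The change is 33.44 − 13.96 = 19.48 percentage points.
Relative to the original 13.96%, that is 19.48 ÷ 13.96 ≈ 139.5%.
So the dropout rate rose by 139.5%.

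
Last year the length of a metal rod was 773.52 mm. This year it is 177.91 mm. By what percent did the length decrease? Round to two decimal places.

77.00%

Change: 177.91 − 773.52 = -595.61.
Relative to the original: -595.61 ÷ 773.52 ≈ -77.00%.
So the length decreased by 77.00%.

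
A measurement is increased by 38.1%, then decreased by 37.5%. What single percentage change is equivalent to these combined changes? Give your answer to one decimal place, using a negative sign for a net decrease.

-13.7%

A 38.1% increase multiplies by 1.381.
Then a 37.5% decrease: 1.381 × 0.625 = 0.863125.
Overall factor 0.863125, i.e. -13.7%.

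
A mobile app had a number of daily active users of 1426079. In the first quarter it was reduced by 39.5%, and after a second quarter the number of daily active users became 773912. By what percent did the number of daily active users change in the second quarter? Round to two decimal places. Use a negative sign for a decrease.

After the first quarter: 1426079 × 0.605 = 862777.795.
Second-quarter multiplier: 773912 ÷ 862777.795 ≈ 0.897.
That is a change of -10.30%.

-10.30%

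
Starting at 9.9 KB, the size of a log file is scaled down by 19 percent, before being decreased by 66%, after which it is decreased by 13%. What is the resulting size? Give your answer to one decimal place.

19% decrease: 9.9 × 0.81 = 8.019.
After the 66% decrease: 8.019 × 0.34 = 2.72646.
Apply the 13% decrease: 2.72646 × 0.87 = 2.3720202 ≈ 2.4.

2.4 KB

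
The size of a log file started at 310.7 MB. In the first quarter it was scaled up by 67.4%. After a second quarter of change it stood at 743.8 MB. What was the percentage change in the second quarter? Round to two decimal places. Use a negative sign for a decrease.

After the first quarter: 310.7 × 1.674 = 520.1118.
Second-quarter multiplier: 743.8 ÷ 520.1118 ≈ 1.430077.
That is a change of 43.01%.

43.01%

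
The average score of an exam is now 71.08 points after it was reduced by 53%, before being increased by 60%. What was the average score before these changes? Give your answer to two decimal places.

The overall multiplier applied was 0.47 × 1.6 = 0.752.
So the original average score was 71.08 ÷ 0.752 ≈ 94.52 points.

94.52 points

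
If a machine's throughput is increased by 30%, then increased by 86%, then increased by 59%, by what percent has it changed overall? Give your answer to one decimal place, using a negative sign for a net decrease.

The combined multiplier is 1.3 × 1.86 × 1.59 = 3.84462.
That corresponds to an increase of 284.5%.

284.5%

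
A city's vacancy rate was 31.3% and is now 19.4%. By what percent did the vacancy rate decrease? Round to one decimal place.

38.0%

The change is 19.4 − 31.3 = -11.9 percentage points.
Relative to the original 31.3%, that is -11.9 ÷ 31.3 ≈ -38.0%.
So the vacancy rate fell by 38.0%.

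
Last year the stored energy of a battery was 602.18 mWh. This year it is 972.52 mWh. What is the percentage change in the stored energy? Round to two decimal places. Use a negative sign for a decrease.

61.50%

Change: 972.52 − 602.18 = 370.34.
Relative to the original: 370.34 ÷ 602.18 ≈ 61.50%.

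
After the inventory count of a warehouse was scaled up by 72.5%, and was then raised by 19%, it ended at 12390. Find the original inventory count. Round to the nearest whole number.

6036

The overall multiplier applied was 1.725 × 1.19 = 2.05275.
So the original inventory count was 12390 ÷ 2.05275 ≈ 6036.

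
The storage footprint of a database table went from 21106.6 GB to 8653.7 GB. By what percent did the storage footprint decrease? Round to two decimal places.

Change: 8653.7 − 21106.6 = -12452.9.
Relative to the original: -12452.9 ÷ 21106.6 ≈ -59.00%.
So the storage footprint decreased by 59.00%.

59.00%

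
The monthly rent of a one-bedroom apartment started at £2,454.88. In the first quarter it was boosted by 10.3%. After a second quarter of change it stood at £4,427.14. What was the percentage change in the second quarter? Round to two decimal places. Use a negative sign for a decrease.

63.50%

After the first quarter: £2,454.88 × 1.103 = £2707.73264.
Second-quarter multiplier: £4,427.14 ÷ £2707.73264 ≈ 1.634999.
That is a change of 63.50%.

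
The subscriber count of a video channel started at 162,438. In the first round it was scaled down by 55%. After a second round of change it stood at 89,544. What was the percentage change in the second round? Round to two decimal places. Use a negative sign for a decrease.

22.50%

After the first round: 162,438 × 0.45 = 73097.1.
Second-round multiplier: 89,544 ÷ 73097.1 ≈ 1.225001.
That is a change of 22.50%.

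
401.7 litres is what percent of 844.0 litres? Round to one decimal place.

47.6%

401.7 litres ÷ 844.0 litres ≈ 47.6%.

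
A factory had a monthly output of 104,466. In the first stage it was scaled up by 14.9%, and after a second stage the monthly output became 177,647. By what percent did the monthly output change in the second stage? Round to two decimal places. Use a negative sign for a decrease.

After the first stage: 104,466 × 1.149 = 120031.434.
Second-stage multiplier: 177,647 ÷ 120031.434 ≈ 1.480004.
That is a change of 48.00%.

48.00%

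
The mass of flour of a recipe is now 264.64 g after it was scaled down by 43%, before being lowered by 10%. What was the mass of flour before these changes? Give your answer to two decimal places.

The overall multiplier applied was 0.57 × 0.9 = 0.513.
So the original mass of flour was 264.64 ÷ 0.513 ≈ 515.87 g.

515.87 g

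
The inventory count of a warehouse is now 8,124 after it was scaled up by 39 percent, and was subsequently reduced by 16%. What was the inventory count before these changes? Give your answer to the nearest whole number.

6,958

Undoing the 16% decrease: 8,124 ÷ 0.84 ≈ 9671.428571.
Undoing the 39% increase: 9671.428571 ÷ 1.39 ≈ 6,958.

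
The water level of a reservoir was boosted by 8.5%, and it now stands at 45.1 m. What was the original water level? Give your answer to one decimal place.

The overall multiplier applied was 1.085.
So the original water level was 45.1 ÷ 1.085 ≈ 41.6 m.

41.6 m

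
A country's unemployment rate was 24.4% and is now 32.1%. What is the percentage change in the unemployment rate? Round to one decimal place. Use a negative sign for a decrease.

31.6%

The change is 32.1 − 24.4 = 7.7 percentage points.
Relative to the original 24.4%, that is 7.7 ÷ 24.4 ≈ 31.6%.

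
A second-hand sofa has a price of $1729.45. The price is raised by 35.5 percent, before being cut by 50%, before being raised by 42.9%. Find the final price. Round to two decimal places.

35.5% increase: $1729.45 × 1.355 = $2343.40475.
50% decrease: $2343.40475 × 0.5 = $1171.702375.
After the 42.9% increase: $1171.702375 × 1.429 = $1674.362693875 ≈ $1674.36.

$1674.36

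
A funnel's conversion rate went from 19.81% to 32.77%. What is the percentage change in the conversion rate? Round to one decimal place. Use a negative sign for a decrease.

The change is 32.77 − 19.81 = 12.96 percentage points.
Relative to the original 19.81%, that is 12.96 ÷ 19.81 ≈ 65.4%.

65.4%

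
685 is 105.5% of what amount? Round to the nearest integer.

649

685 ÷ 1.055 ≈ 649.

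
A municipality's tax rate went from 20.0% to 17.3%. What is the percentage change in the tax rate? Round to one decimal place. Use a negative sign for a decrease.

-13.5%

The change is 17.3 − 20.0 = -2.7 percentage points.
Relative to the original 20.0%, that is -2.7 ÷ 20.0 = -13.5%.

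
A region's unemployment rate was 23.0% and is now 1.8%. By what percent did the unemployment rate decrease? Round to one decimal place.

92.2%

The change is 1.8 − 23.0 = -21.2 percentage points.
Relative to the original 23.0%, that is -21.2 ÷ 23.0 ≈ -92.2%.
So the unemployment rate fell by 92.2%.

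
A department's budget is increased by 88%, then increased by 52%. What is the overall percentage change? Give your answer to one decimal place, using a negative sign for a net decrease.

An 88% increase multiplies by 1.88.
Then a 52% increase: 1.88 × 1.52 = 2.8576.
Overall factor 2.8576, i.e. 185.8%.

185.8%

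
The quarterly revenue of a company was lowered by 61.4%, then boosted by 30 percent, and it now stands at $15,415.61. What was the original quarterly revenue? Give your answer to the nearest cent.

$30,720.63

The overall multiplier applied was 0.386 × 1.3 = 0.5018.
So the original quarterly revenue was $15,415.61 ÷ 0.5018 ≈ $30,720.63.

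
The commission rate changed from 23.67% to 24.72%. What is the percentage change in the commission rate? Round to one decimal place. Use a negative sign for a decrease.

The change is 24.72 − 23.67 = 1.05 percentage points.
Relative to the original 23.67%, that is 1.05 ÷ 23.67 ≈ 4.4%.

4.4%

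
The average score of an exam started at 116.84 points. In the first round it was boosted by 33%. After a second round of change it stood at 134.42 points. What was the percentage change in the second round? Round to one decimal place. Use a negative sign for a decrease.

After the first round: 116.84 × 1.33 = 155.3972.
Second-round multiplier: 134.42 ÷ 155.3972 ≈ 0.86501.
That is a change of -13.5%.

-13.5%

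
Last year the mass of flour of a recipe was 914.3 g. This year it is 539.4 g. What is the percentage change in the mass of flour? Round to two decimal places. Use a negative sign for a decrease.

-41.00%

Change: 539.4 − 914.3 = -374.9.
Relative to the original: -374.9 ÷ 914.3 ≈ -41.00%.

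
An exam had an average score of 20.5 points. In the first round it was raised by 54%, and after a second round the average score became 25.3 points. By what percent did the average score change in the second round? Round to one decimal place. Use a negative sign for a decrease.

-19.9%

After the first round: 20.5 × 1.54 = 31.57.
Second-round multiplier: 25.3 ÷ 31.57 ≈ 0.80139.
That is a change of -19.9%.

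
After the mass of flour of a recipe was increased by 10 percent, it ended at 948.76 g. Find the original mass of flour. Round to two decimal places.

862.51 g

The overall multiplier applied was 1.1.
So the original mass of flour was 948.76 ÷ 1.1 ≈ 862.51 g.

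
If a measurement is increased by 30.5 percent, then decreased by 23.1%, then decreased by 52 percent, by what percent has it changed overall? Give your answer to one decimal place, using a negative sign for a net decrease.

The combined multiplier is 1.305 × 0.769 × 0.48 = 0.4817016.
That corresponds to a decrease of 51.8%.

-51.8%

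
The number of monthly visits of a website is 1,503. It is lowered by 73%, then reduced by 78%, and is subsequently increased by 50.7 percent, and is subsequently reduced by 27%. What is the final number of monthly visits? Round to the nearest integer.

98

After the 73% decrease: 1,503 × 0.27 = 405.81.
78% decrease: 405.81 × 0.22 = 89.2782.
After the 50.7% increase: 89.2782 × 1.507 = 134.5422474.
Apply the 27% decrease: 134.5422474 × 0.73 = 98.215840602 ≈ 98.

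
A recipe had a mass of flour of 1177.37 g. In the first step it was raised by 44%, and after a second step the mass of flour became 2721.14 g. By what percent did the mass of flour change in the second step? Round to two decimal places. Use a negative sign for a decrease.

60.50%

After the first step: 1177.37 × 1.44 = 1695.4128.
Second-step multiplier: 2721.14 ÷ 1695.4128 ≈ 1.605001.
That is a change of 60.50%.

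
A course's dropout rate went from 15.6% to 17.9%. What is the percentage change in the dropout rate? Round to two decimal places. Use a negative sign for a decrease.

14.74%

The change is 17.9 − 15.6 = 2.3 percentage points.
Relative to the original 15.6%, that is 2.3 ÷ 15.6 ≈ 14.74%.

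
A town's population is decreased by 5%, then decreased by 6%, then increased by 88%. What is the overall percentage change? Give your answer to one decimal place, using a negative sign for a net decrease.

A 5% decrease multiplies by 0.95.
Then a 6% decrease: 0.95 × 0.94 = 0.893.
Then an 88% increase: 0.893 × 1.88 = 1.67884.
Overall factor 1.67884, i.e. 67.9%.

67.9%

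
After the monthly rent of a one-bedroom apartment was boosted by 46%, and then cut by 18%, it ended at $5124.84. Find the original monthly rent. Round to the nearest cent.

Undoing the 18% decrease: $5124.84 ÷ 0.82 ≈ $6249.804878.
Undoing the 46% increase: $6249.804878 ÷ 1.46 ≈ $4280.69.

$4280.69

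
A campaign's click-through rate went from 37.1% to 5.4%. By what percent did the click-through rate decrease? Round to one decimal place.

85.4%

The change is 5.4 − 37.1 = -31.7 percentage points.
Relative to the original 37.1%, that is -31.7 ÷ 37.1 ≈ -85.4%.
So the click-through rate fell by 85.4%.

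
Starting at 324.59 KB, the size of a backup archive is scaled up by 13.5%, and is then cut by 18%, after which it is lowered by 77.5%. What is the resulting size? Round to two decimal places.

67.97 KB

13.5% increase: 324.59 × 1.135 = 368.40965.
18% decrease: 368.40965 × 0.82 = 302.095913.
Apply the 77.5% decrease: 302.095913 × 0.225 = 67.971580425 ≈ 67.97.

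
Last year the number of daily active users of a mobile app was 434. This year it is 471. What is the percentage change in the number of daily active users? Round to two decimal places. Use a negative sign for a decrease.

Change: 471 − 434 = 37.
Relative to the original: 37 ÷ 434 ≈ 8.53%.

8.53%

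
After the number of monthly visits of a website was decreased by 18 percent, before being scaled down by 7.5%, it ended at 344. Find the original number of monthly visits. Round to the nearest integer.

The overall multiplier applied was 0.82 × 0.925 = 0.7585.
So the original number of monthly visits was 344 ÷ 0.7585 ≈ 454.

454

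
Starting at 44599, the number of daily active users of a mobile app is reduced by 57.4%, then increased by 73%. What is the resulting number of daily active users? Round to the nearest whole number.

32869

After the 57.4% decrease: 44599 × 0.426 = 18999.174.
73% increase: 18999.174 × 1.73 = 32868.57102 ≈ 32869.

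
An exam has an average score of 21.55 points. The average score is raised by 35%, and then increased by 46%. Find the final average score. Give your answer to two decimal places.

42.48 points

35% increase: 21.55 × 1.35 = 29.0925.
Apply the 46% increase: 29.0925 × 1.46 = 42.47505 ≈ 42.48.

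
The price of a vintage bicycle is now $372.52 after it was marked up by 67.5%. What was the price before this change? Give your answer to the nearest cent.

$222.40

The overall multiplier applied was 1.675.
So the original price was $372.52 ÷ 1.675 = $222.40.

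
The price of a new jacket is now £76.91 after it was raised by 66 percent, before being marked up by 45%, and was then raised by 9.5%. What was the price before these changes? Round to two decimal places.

£29.18

Undoing the 9.5% increase: £76.91 ÷ 1.095 ≈ £70.237443.
Undoing the 45% increase: £70.237443 ÷ 1.45 ≈ £48.439616.
Undoing the 66% increase: £48.439616 ÷ 1.66 ≈ £29.18.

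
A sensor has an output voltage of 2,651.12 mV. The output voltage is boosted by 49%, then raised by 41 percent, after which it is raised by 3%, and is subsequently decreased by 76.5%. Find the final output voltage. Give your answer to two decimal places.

Apply the 49% increase: 2,651.12 × 1.49 = 3950.1688.
Apply the 41% increase: 3950.1688 × 1.41 = 5569.738008.
3% increase: 5569.738008 × 1.03 = 5736.83014824.
Apply the 76.5% decrease: 5736.83014824 × 0.235 = 1348.1550848364 ≈ 1,348.16.

1,348.16 mV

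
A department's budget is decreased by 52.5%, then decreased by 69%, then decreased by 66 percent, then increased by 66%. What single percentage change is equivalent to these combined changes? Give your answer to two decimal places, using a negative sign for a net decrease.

-91.69%

The combined multiplier is 0.475 × 0.31 × 0.34 × 1.66 = 0.0831079.
That corresponds to a decrease of 91.69%.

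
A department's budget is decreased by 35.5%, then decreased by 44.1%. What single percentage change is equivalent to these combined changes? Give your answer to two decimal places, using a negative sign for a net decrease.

-63.94%

The combined multiplier is 0.645 × 0.559 = 0.360555.
That corresponds to a decrease of 63.94%.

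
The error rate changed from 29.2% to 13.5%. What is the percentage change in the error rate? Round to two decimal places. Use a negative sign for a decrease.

The change is 13.5 − 29.2 = -15.7 percentage points.
Relative to the original 29.2%, that is -15.7 ÷ 29.2 ≈ -53.77%.

-53.77%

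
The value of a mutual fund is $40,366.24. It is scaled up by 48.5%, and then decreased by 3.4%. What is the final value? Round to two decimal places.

Each change multiplies by a factor: 1.485 × 0.966 = 1.43451.
$40,366.24 × 1.43451 = $57905.7749424 ≈ $57,905.77.

$57,905.77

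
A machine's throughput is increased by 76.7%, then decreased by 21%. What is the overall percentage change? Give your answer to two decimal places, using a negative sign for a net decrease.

39.59%

The combined multiplier is 1.767 × 0.79 = 1.39593.
That corresponds to an increase of 39.59%.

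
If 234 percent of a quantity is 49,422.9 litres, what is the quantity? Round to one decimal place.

49,422.9 litres ÷ 2.34 ≈ 21,120.9 litres.

21,120.9 litres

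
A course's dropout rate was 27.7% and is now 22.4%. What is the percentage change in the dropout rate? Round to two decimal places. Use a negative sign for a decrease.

The change is 22.4 − 27.7 = -5.3 percentage points.
Relative to the original 27.7%, that is -5.3 ÷ 27.7 ≈ -19.13%.

-19.13%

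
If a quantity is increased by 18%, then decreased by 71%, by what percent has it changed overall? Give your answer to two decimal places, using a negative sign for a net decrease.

An 18% increase multiplies by 1.18.
Then a 71% decrease: 1.18 × 0.29 = 0.3422.
Overall factor 0.3422, i.e. -65.78%.

-65.78%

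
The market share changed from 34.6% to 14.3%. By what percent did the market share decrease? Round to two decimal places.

The change is 14.3 − 34.6 = -20.3 percentage points.
Relative to the original 34.6%, that is -20.3 ÷ 34.6 ≈ -58.67%.
So the market share fell by 58.67%.

58.67%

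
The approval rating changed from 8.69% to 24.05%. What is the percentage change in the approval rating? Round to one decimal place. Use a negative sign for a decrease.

The change is 24.05 − 8.69 = 15.36 percentage points.
Relative to the original 8.69%, that is 15.36 ÷ 8.69 ≈ 176.8%.

176.8%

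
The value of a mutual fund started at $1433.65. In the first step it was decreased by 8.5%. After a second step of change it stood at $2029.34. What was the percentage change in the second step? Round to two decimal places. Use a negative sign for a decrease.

After the first step: $1433.65 × 0.915 = $1311.78975.
Second-step multiplier: $2029.34 ÷ $1311.78975 ≈ 1.547001.
That is a change of 54.70%.

54.70%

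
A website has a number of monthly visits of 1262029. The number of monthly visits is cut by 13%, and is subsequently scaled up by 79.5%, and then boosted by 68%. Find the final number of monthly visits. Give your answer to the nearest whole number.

13% decrease: 1262029 × 0.87 = 1097965.23.
Apply the 79.5% increase: 1097965.23 × 1.795 = 1970847.58785.
68% increase: 1970847.58785 × 1.68 = 3311023.947588 ≈ 3311024.

3311024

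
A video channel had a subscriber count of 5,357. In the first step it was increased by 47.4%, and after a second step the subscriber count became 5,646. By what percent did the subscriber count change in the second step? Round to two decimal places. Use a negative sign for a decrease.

After the first step: 5,357 × 1.474 = 7896.218.
Second-step multiplier: 5,646 ÷ 7896.218 ≈ 0.715026.
That is a change of -28.50%.

-28.50%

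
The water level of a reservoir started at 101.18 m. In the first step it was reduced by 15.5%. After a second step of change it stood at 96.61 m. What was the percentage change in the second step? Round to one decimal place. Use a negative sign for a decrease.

After the first step: 101.18 × 0.845 = 85.4971.
Second-step multiplier: 96.61 ÷ 85.4971 ≈ 1.12998.
That is a change of 13.0%.

13.0%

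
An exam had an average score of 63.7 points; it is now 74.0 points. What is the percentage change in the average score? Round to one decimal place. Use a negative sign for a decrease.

Change: 74.0 − 63.7 = 10.3.
Relative to the original: 10.3 ÷ 63.7 ≈ 16.2%.

16.2%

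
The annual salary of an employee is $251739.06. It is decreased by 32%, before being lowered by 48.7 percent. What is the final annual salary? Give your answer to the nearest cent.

Each change multiplies by a factor: 0.68 × 0.513 = 0.34884.
$251739.06 × 0.34884 = $87816.6536904 ≈ $87816.65.

$87816.65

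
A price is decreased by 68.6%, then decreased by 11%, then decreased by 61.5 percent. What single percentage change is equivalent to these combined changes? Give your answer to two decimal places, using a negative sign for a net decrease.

-89.24%

The combined multiplier is 0.314 × 0.89 × 0.385 = 0.1075921.
That corresponds to a decrease of 89.24%.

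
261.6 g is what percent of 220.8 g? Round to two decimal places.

118.48%

261.6 g ÷ 220.8 g ≈ 118.48%.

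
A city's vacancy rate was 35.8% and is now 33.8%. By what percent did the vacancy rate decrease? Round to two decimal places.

5.59%

The change is 33.8 − 35.8 = -2.0 percentage points.
Relative to the original 35.8%, that is -2.0 ÷ 35.8 ≈ -5.59%.
So the vacancy rate fell by 5.59%.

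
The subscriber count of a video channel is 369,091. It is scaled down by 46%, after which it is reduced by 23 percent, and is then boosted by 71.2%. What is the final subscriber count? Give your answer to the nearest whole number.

Apply the 46% decrease: 369,091 × 0.54 = 199309.14.
23% decrease: 199309.14 × 0.77 = 153468.0378.
Apply the 71.2% increase: 153468.0378 × 1.712 = 262737.2807136 ≈ 262,737.

262,737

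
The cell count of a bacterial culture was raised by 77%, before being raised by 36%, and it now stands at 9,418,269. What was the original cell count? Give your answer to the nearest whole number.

Undoing the 36% increase: 9,418,269 ÷ 1.36 ≈ 6925197.794118.
Undoing the 77% increase: 6925197.794118 ÷ 1.77 ≈ 3,912,541.

3,912,541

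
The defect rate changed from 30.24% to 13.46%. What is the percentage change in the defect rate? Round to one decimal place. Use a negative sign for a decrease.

-55.5%

The change is 13.46 − 30.24 = -16.78 percentage points.
Relative to the original 30.24%, that is -16.78 ÷ 30.24 ≈ -55.5%.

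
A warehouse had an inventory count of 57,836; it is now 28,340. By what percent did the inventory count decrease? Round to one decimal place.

Change: 28,340 − 57,836 = -29,496.
Relative to the original: -29,496 ÷ 57,836 ≈ -51.0%.
So the inventory count decreased by 51.0%.

51.0%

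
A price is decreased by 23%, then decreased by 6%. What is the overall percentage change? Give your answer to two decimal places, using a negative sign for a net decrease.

The combined multiplier is 0.77 × 0.94 = 0.7238.
That corresponds to a decrease of 27.62%.

-27.62%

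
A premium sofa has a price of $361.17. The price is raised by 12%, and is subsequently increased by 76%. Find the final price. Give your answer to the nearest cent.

$711.94

12% increase: $361.17 × 1.12 = $404.5104.
76% increase: $404.5104 × 1.76 = $711.938304 ≈ $711.94.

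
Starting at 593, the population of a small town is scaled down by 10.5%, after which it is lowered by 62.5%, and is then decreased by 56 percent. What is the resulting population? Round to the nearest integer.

10.5% decrease: 593 × 0.895 = 530.735.
Apply the 62.5% decrease: 530.735 × 0.375 = 199.025625.
56% decrease: 199.025625 × 0.44 = 87.571275 ≈ 88.

88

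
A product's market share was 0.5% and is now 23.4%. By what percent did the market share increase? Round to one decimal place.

4580.0%

The change is 23.4 − 0.5 = 22.9 percentage points.
Relative to the original 0.5%, that is 22.9 ÷ 0.5 = 4580.0%.
So the market share rose by 4580.0%.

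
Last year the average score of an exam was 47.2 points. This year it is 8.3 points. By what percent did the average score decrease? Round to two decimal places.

82.42%

Change: 8.3 − 47.2 = -38.9.
Relative to the original: -38.9 ÷ 47.2 ≈ -82.42%.
So the average score decreased by 82.42%.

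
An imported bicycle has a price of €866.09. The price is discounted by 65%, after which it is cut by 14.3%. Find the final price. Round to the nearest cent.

Each change multiplies by a factor: 0.35 × 0.857 = 0.29995.
€866.09 × 0.29995 = €259.7836955 ≈ €259.78.

€259.78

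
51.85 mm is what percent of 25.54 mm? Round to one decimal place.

51.85 mm ÷ 25.54 mm ≈ 203.0%.

203.0%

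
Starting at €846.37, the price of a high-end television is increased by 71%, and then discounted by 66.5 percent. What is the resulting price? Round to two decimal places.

€484.84

Apply the 71% increase: €846.37 × 1.71 = €1447.2927.
Apply the 66.5% decrease: €1447.2927 × 0.335 = €484.8430545 ≈ €484.84.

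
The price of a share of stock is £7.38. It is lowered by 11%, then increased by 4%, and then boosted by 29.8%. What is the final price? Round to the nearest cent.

£8.87

Apply the 11% decrease: £7.38 × 0.89 = £6.5682.
Apply the 4% increase: £6.5682 × 1.04 = £6.830928.
29.8% increase: £6.830928 × 1.298 = £8.866544544 ≈ £8.87.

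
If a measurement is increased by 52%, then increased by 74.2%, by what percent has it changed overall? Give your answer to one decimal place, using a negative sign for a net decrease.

164.8%

The combined multiplier is 1.52 × 1.742 = 2.64784.
That corresponds to an increase of 164.8%.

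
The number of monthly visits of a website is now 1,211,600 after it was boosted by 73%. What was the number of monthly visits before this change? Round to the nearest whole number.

The overall multiplier applied was 1.73.
So the original number of monthly visits was 1,211,600 ÷ 1.73 ≈ 700,347.

700,347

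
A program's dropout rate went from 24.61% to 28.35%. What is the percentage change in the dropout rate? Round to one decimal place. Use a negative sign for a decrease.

The change is 28.35 − 24.61 = 3.74 percentage points.
Relative to the original 24.61%, that is 3.74 ÷ 24.61 ≈ 15.2%.

15.2%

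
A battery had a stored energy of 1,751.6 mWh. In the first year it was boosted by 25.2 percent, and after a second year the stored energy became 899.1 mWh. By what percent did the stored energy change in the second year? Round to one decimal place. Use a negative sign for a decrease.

After the first year: 1,751.6 × 1.252 = 2193.0032.
Second-year multiplier: 899.1 ÷ 2193.0032 ≈ 0.40999.
That is a change of -59.0%.

-59.0%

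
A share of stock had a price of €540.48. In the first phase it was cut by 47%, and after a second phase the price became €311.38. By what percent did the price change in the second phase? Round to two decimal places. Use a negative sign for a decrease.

After the first phase: €540.48 × 0.53 = €286.4544.
Second-phase multiplier: €311.38 ÷ €286.4544 ≈ 1.087014.
That is a change of 8.70%.

8.70%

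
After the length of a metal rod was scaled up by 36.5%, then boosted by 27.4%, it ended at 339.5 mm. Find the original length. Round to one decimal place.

195.2 mm

Undoing the 27.4% increase: 339.5 ÷ 1.274 ≈ 266.483516.
Undoing the 36.5% increase: 266.483516 ÷ 1.365 ≈ 195.2 mm.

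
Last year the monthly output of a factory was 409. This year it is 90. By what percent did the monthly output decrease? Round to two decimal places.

78.00%

Change: 90 − 409 = -319.
Relative to the original: -319 ÷ 409 ≈ -78.00%.
So the monthly output decreased by 78.00%.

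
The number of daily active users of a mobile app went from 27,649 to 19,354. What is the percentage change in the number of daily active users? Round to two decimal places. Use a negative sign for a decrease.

-30.00%

Change: 19,354 − 27,649 = -8,295.
Relative to the original: -8,295 ÷ 27,649 ≈ -30.00%.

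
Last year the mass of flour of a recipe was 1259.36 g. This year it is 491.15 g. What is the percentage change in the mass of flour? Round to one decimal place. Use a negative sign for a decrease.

-61.0%

Change: 491.15 − 1259.36 = -768.21.
Relative to the original: -768.21 ÷ 1259.36 ≈ -61.0%.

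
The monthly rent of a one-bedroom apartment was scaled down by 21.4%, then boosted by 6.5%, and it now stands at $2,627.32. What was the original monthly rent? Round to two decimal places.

$3,138.64

Undoing the 6.5% increase: $2,627.32 ÷ 1.065 ≈ $2466.967136.
Undoing the 21.4% decrease: $2466.967136 ÷ 0.786 ≈ $3,138.64.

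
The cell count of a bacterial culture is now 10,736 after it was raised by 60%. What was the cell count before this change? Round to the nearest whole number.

6,710

The overall multiplier applied was 1.6.
So the original cell count was 10,736 ÷ 1.6 = 6,710.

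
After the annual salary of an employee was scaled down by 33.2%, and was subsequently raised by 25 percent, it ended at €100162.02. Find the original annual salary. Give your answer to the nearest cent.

€119954.51

The overall multiplier applied was 0.668 × 1.25 = 0.835.
So the original annual salary was €100162.02 ÷ 0.835 ≈ €119954.51.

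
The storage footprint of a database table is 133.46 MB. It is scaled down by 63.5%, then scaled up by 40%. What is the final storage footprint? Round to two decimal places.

68.20 MB

Each change multiplies by a factor: 0.365 × 1.4 = 0.511.
133.46 × 0.511 = 68.19806 ≈ 68.20.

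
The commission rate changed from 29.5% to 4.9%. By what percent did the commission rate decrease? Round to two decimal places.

83.39%

The change is 4.9 − 29.5 = -24.6 percentage points.
Relative to the original 29.5%, that is -24.6 ÷ 29.5 ≈ -83.39%.
So the commission rate fell by 83.39%.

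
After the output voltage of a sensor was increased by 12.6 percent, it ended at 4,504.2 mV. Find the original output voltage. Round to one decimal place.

4,000.2 mV

The overall multiplier applied was 1.126.
So the original output voltage was 4,504.2 ÷ 1.126 ≈ 4,000.2 mV.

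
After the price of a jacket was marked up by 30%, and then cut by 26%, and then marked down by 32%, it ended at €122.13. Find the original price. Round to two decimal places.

The overall multiplier applied was 1.3 × 0.74 × 0.68 = 0.65416.
So the original price was €122.13 ÷ 0.65416 ≈ €186.70.

€186.70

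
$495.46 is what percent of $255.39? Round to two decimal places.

194.00%

$495.46 ÷ $255.39 ≈ 194.00%.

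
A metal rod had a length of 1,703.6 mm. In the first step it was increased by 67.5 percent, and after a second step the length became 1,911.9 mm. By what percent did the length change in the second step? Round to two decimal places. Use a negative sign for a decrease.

After the first step: 1,703.6 × 1.675 = 2853.53.
Second-step multiplier: 1,911.9 ÷ 2853.53 ≈ 0.670012.
That is a change of -33.00%.

-33.00%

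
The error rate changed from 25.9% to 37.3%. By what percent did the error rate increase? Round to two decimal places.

The change is 37.3 − 25.9 = 11.4 percentage points.
Relative to the original 25.9%, that is 11.4 ÷ 25.9 ≈ 44.02%.
So the error rate rose by 44.02%.

44.02%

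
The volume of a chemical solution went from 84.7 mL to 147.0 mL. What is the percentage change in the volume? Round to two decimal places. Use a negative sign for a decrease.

73.55%

Change: 147.0 − 84.7 = 62.3.
Relative to the original: 62.3 ÷ 84.7 ≈ 73.55%.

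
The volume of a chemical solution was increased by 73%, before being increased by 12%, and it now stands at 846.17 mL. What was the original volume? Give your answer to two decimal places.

436.71 mL

Undoing the 12% increase: 846.17 ÷ 1.12 ≈ 755.508929.
Undoing the 73% increase: 755.508929 ÷ 1.73 ≈ 436.71 mL.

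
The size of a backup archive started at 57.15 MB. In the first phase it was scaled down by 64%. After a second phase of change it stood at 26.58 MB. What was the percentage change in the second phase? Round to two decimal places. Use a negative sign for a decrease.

29.19%

After the first phase: 57.15 × 0.36 = 20.574.
Second-phase multiplier: 26.58 ÷ 20.574 ≈ 1.291922.
That is a change of 29.19%.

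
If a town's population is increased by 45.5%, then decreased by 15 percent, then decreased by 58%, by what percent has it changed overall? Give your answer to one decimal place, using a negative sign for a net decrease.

A 45.5% increase multiplies by 1.455.
Then a 15% decrease: 1.455 × 0.85 = 1.23675.
Then a 58% decrease: 1.23675 × 0.42 = 0.519435.
Overall factor 0.519435, i.e. -48.1%.

-48.1%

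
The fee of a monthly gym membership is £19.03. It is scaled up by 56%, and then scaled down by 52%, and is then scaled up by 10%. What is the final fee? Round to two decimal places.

£15.67

After the 56% increase: £19.03 × 1.56 = £29.6868.
Apply the 52% decrease: £29.6868 × 0.48 = £14.249664.
After the 10% increase: £14.249664 × 1.1 = £15.6746304 ≈ £15.67.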